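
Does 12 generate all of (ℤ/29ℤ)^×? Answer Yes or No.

No

φ(29) = 29 − 1 = 28 = 2^2 · 7.
12 is a primitive root mod 29 iff 12^(φ(29)/q) ≢ 1 for every prime q | φ(29), i.e. q ∈ {2, 7}.
12^14 ≡ 28 (mod 29)  [q = 2: ≢ 1 ✓]
12^4 ≡ 1 (mod 29)  [q = 7: ≡ 1 ✗]
The check at q = 7 fails, so 12 generates a proper subgroup.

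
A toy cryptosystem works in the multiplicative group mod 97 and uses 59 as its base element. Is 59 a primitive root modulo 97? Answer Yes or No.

Yes

φ(97) = 97 − 1 = 96 = 2^5 · 3.
It suffices to check that the order of 59 is not a proper divisor of 96: compute 59^(96/q) for q ∈ {2, 3}.
59^48 ≡ 96 (mod 97)  [q = 2: ≢ 1 ✓]
59^32 ≡ 35 (mod 97)  [q = 3: ≢ 1 ✓]
None equal 1, so ord_97(59) = 96: 59 is a primitive root.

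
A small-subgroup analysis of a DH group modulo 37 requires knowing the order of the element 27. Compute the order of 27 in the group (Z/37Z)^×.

The order of 27 must divide φ(37) = 37 − 1 = 36 = 2^2 · 3^2.
Divisors of 36: 1, 2, 3, 4, 6, 9, 12, 18, 36.
Evaluate successive powers at the divisors of 36:
27^1 ≡ 27 (mod 37)
27^2 ≡ 26 (mod 37)
27^3 ≡ 36 (mod 37)
27^4 ≡ 10 (mod 37)
27^6 ≡ 1 (mod 37) ✓
The smallest such exponent is 6, so the order of 27 is 6.

6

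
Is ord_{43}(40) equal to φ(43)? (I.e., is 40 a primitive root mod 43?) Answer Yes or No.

φ(43) = 43 − 1 = 42 = 2 · 3 · 7.
Test 40^(42/q) mod 43 for each prime factor q of 42:
40^21 ≡ 1 (mod 43)  [q = 2: ≡ 1 ✗]
40^14 ≡ 36 (mod 43)  [q = 3: ≢ 1 ✓]
40^6 ≡ 41 (mod 43)  [q = 7: ≢ 1 ✓]
Since 40^21 ≡ 1, the order of 40 divides 21 < 42, so 40 is not a primitive root.

No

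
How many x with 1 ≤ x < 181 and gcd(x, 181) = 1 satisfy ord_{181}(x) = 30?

8

φ(181) = 181 − 1 = 180 = 2^2 · 3^2 · 5.
In a cyclic group of order 180, there are φ(d) elements of order d for each divisor d of 180, and zero for non-divisors.
30 = 2 · 3 · 5 divides 180, and φ(30) = 8.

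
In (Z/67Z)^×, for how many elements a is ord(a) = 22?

10

φ(67) = 67 − 1 = 66 = 2 · 3 · 11.
(Z/67Z)^× is cyclic (|G| = 66); a cyclic group of order m has exactly φ(d) elements of each order d | m, and none otherwise.
22 = 2 · 11 divides 66, and φ(22) = 10.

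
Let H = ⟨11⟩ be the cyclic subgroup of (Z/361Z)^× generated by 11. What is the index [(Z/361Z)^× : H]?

6

The order of 11 must divide φ(361) = φ(19^2) = 19·(19−1) = 342 = 2 · 3^2 · 19.
Divisors of 342: 1, 2, 3, 6, 9, 18, 19, 38, 57, 114, 171, 342.
Check 11^d mod 361 for each divisor in increasing order:
11^1 ≡ 11 (mod 361)
11^2 ≡ 121 (mod 361)
11^3 ≡ 248 (mod 361)
11^6 ≡ 134 (mod 361)
11^9 ≡ 20 (mod 361)
11^18 ≡ 39 (mod 361)
11^19 ≡ 68 (mod 361)
11^38 ≡ 292 (mod 361)
11^57 ≡ 1 (mod 361) ✓
So ord_361(11) = 57, hence |⟨11⟩| = 57.
[(Z/361Z)^× : ⟨11⟩] = 342/57 = 6.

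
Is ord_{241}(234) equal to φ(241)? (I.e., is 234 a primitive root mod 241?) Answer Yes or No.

φ(241) = 241 − 1 = 240 = 2^4 · 3 · 5.
Test 234^(240/q) mod 241 for each prime factor q of 240:
234^120 ≡ 240 (mod 241)  [q = 2: ≢ 1 ✓]
234^80 ≡ 15 (mod 241)  [q = 3: ≢ 1 ✓]
234^48 ≡ 91 (mod 241)  [q = 5: ≢ 1 ✓]
Every test exponent gives a nontrivial residue, hence 234 generates the full group.

Yes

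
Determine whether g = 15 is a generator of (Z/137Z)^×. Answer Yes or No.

φ(137) = 137 − 1 = 136 = 2^3 · 17.
Test 15^(136/q) mod 137 for each prime factor q of 136:
15^68 ≡ 1 (mod 137)  [q = 2: ≡ 1 ✗]
15^8 ≡ 115 (mod 137)  [q = 17: ≢ 1 ✓]
Since 15^68 ≡ 1, the order of 15 divides 68 < 136, so 15 is not a primitive root.

No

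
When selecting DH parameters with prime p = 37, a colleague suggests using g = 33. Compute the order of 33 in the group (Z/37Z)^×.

9

Since 33 ∈ (Z/37Z)^×, its order divides φ(37) = 37 − 1 = 36 = 2^2 · 3^2.
Divisors of 36: 1, 2, 3, 4, 6, 9, 12, 18, 36.
Evaluate successive powers at the divisors of 36:
33^1 ≡ 33
33^2 ≡ 16
33^3 ≡ 10
33^4 ≡ 34
33^6 ≡ 26
33^9 ≡ 1
Therefore the multiplicative order of 33 modulo 37 is 9.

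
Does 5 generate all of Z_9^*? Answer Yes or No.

Yes

φ(9) = φ(3^2) = 3·(3−1) = 6 = 2 · 3.
Test 5^(6/q) mod 9 for each prime factor q of 6:
5^3 ≡ 8 (mod 9)  [q = 2: ≢ 1 ✓]
5^2 ≡ 7 (mod 9)  [q = 3: ≢ 1 ✓]
None equal 1, so ord_9(5) = 6: 5 is a primitive root.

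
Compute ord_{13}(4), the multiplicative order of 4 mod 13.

6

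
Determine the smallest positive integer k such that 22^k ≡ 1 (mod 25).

Since 22 ∈ (Z/25Z)^×, its order divides φ(25) = φ(5^2) = 5·(5−1) = 20 = 2^2 · 5.
Divisors of 20: 1, 2, 4, 5, 10, 20.
Test each divisor d:
22^1 ≡ 22 (mod 25)
22^2 ≡ 9 (mod 25)
22^4 ≡ 6 (mod 25)
22^5 ≡ 7 (mod 25)
22^10 ≡ 24 (mod 25)
22^20 ≡ 1 (mod 25) ✓
Hence ord(22) = 20.

20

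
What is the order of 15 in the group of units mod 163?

By Lagrange's theorem, ord_163(15) divides φ(163) = 163 − 1 = 162 = 2 · 3^4.
Divisors of 162: 1, 2, 3, 6, 9, 18, 27, 54, 81, 162.
Check 15^d mod 163 for each divisor in increasing order:
15^1 ≡ 15 (mod 163)
15^2 ≡ 62 (mod 163)
15^3 ≡ 115 (mod 163)
15^6 ≡ 22 (mod 163)
15^9 ≡ 85 (mod 163)
15^18 ≡ 53 (mod 163)
15^27 ≡ 104 (mod 163)
15^54 ≡ 58 (mod 163)
15^81 ≡ 1 (mod 163) ✓
The smallest such exponent is 81, so the order of 15 is 81.

81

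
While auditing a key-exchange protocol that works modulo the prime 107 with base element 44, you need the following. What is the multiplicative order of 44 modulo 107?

53

The order of 44 must divide φ(107) = 107 − 1 = 106 = 2 · 53.
Divisors of 106: 1, 2, 53, 106.
Compute 44^d (mod 107) for the divisors d until we hit 1:
44^1 ≡ 44 (mod 107)
44^2 ≡ 10 (mod 107)
44^53 ≡ 1 (mod 107) ✓
So ord_107(44) = 53.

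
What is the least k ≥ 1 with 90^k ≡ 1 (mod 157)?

26

ord(90) | φ(157) = 157 − 1 = 156 = 2^2 · 3 · 13.
Divisors of 156: 1, 2, 3, 4, 6, 12, 13, 26, 39, 52, 78, 156.
Evaluate successive powers at the divisors of 156:
90^1 ≡ 90 (mod 157)
90^2 ≡ 93 (mod 157)
90^3 ≡ 49 (mod 157)
90^4 ≡ 14 (mod 157)
90^6 ≡ 46 (mod 157)
90^12 ≡ 75 (mod 157)
90^13 ≡ 156 (mod 157)
90^26 ≡ 1 (mod 157) ✓
Hence ord(90) = 26.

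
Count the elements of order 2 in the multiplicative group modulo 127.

1

φ(127) = 127 − 1 = 126 = 2 · 3^2 · 7.
Since (Z/127Z)^× is cyclic of order 126, the number of elements of order d is φ(d) when d | 126 and 0 otherwise.
2 | 126, and φ(2) = 2 − 1 = 1.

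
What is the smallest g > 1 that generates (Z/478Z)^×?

7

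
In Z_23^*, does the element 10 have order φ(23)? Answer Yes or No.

φ(23) = 23 − 1 = 22 = 2 · 11.
It suffices to check that the order of 10 is not a proper divisor of 22: compute 10^(22/q) for q ∈ {2, 11}.
10^11 ≡ 22 (mod 23)  [q = 2: ≢ 1 ✓]
10^2 ≡ 8 (mod 23)  [q = 11: ≢ 1 ✓]
None equal 1, so ord_23(10) = 22: 10 is a primitive root.

Yes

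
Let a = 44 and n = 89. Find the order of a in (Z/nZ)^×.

22

By Lagrange's theorem, ord_89(44) divides φ(89) = 89 − 1 = 88 = 2^3 · 11.
Divisors of 88: 1, 2, 4, 8, 11, 22, 44, 88.
Test each divisor d:
44^1 ≡ 44
44^2 ≡ 67
44^4 ≡ 39
44^8 ≡ 8
44^11 ≡ 88
44^22 ≡ 1
So ord_89(44) = 22.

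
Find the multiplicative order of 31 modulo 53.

52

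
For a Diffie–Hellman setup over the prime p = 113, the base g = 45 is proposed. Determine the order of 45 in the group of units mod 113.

112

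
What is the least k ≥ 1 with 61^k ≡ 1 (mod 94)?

23

By Lagrange's theorem, ord_94(61) divides φ(94) = φ(2)·φ(47) = 1·46 = 46 = 2 · 23.
Divisors of 46: 1, 2, 23, 46.
Check 61^d mod 94 for each divisor in increasing order:
61^1 ≡ 61 (mod 94)
61^2 ≡ 55 (mod 94)
61^23 ≡ 1 (mod 94) ✓
Therefore the multiplicative order of 61 modulo 94 is 23.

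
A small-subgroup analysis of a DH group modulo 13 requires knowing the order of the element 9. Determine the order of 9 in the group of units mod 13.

3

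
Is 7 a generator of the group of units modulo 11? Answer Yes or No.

Yes

φ(11) = 11 − 1 = 10 = 2 · 5.
An element g generates (Z/11Z)^× iff g^(10/q) ≢ 1 (mod 11) for each prime q ∈ {2, 5}.
7^5 ≡ 10 (mod 11)  [q = 2: ≢ 1 ✓]
7^2 ≡ 5 (mod 11)  [q = 5: ≢ 1 ✓]
None equal 1, so ord_11(7) = 10: 7 is a primitive root.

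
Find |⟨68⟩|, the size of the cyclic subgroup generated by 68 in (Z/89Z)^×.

44

ord(68) | φ(89) = 89 − 1 = 88 = 2^3 · 11.
Divisors of 88: 1, 2, 4, 8, 11, 22, 44, 88.
Test each divisor d:
68^1 ≡ 68 (mod 89)
68^2 ≡ 85 (mod 89)
68^4 ≡ 16 (mod 89)
68^8 ≡ 78 (mod 89)
68^11 ≡ 55 (mod 89)
68^22 ≡ 88 (mod 89)
68^44 ≡ 1 (mod 89) ✓
Hence ord(68) = 44.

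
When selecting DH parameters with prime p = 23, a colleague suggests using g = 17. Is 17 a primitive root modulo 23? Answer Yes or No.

Yes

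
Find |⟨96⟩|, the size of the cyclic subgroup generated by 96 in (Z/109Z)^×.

ord(96) | φ(109) = 109 − 1 = 108 = 2^2 · 3^3.
Divisors of 108: 1, 2, 3, 4, 6, 9, 12, 18, 27, 36, 54, 108.
Evaluate successive powers at the divisors of 108:
96^1 ≡ 96 (mod 109)
96^2 ≡ 60 (mod 109)
96^3 ≡ 92 (mod 109)
96^4 ≡ 3 (mod 109)
96^6 ≡ 71 (mod 109)
96^9 ≡ 101 (mod 109)
96^12 ≡ 27 (mod 109)
96^18 ≡ 64 (mod 109)
96^27 ≡ 33 (mod 109)
96^36 ≡ 63 (mod 109)
96^54 ≡ 108 (mod 109)
96^108 ≡ 1 (mod 109) ✓
Therefore the multiplicative order of 96 modulo 109 is 108.

108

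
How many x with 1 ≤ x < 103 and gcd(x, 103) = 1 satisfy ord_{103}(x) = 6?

2

φ(103) = 103 − 1 = 102 = 2 · 3 · 17.
(Z/103Z)^× is cyclic (|G| = 102); a cyclic group of order m has exactly φ(d) elements of each order d | m, and none otherwise.
6 = 2 · 3 divides 102, and φ(6) = 2.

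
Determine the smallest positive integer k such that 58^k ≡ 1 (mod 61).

5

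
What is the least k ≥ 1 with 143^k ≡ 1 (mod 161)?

66

By Lagrange's theorem, ord_161(143) divides φ(161) = φ(7·23) = (7−1)·(23−1) = 6·22 = 132 = 2^2 · 3 · 11.
Divisors of 132: 1, 2, 3, 4, 6, 11, 12, 22, 33, 44, 66, 132.
Evaluate successive powers at the divisors of 132:
143^1 ≡ 143 (mod 161)
143^2 ≡ 2 (mod 161)
143^3 ≡ 125 (mod 161)
143^4 ≡ 4 (mod 161)
143^6 ≡ 8 (mod 161)
143^11 ≡ 68 (mod 161)
143^12 ≡ 64 (mod 161)
143^22 ≡ 116 (mod 161)
143^33 ≡ 160 (mod 161)
143^44 ≡ 93 (mod 161)
143^66 ≡ 1 (mod 161) ✓
Hence ord(143) = 66.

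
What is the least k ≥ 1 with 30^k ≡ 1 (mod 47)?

46

Since 30 ∈ (Z/47Z)^×, its order divides φ(47) = 47 − 1 = 46 = 2 · 23.
Divisors of 46: 1, 2, 23, 46.
Check 30^d mod 47 for each divisor in increasing order:
30^1 ≡ 30 (mod 47)
30^2 ≡ 7 (mod 47)
30^23 ≡ 46 (mod 47)
30^46 ≡ 1 (mod 47) ✓
Hence ord(30) = 46.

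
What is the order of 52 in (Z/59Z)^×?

By Lagrange's theorem, ord_59(52) divides φ(59) = 59 − 1 = 58 = 2 · 29.
Divisors of 58: 1, 2, 29, 58.
Check 52^d mod 59 for each divisor in increasing order:
52^1 ≡ 52
52^2 ≡ 49
52^29 ≡ 58
52^58 ≡ 1
So ord_59(52) = 58.

58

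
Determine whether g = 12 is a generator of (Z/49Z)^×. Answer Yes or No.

Yes

φ(49) = φ(7^2) = 7·(7−1) = 42 = 2 · 3 · 7.
It suffices to check that the order of 12 is not a proper divisor of 42: compute 12^(42/q) for q ∈ {2, 3, 7}.
12^21 ≡ 48 (mod 49)  [q = 2: ≢ 1 ✓]
12^14 ≡ 18 (mod 49)  [q = 3: ≢ 1 ✓]
12^6 ≡ 22 (mod 49)  [q = 7: ≢ 1 ✓]
None equal 1, so ord_49(12) = 42: 12 is a primitive root.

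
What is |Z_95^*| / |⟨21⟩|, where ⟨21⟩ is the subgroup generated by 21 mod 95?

4

ord(21) | φ(95) = φ(5·19) = (5−1)·(19−1) = 4·18 = 72 = 2^3 · 3^2.
Divisors of 72: 1, 2, 3, 4, 6, 8, 9, 12, 18, 24, 36, 72.
Test each divisor d:
21^1 ≡ 21 (mod 95)
21^2 ≡ 61 (mod 95)
21^3 ≡ 46 (mod 95)
21^4 ≡ 16 (mod 95)
21^6 ≡ 26 (mod 95)
21^8 ≡ 66 (mod 95)
21^9 ≡ 56 (mod 95)
21^12 ≡ 11 (mod 95)
21^18 ≡ 1 (mod 95) ✓
The order of 21 is 18, so the subgroup it generates has 18 elements.
Index = |(Z/95Z)^×| / |⟨21⟩| = 72 / 18 = 4.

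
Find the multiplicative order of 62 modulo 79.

13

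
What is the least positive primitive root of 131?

2

φ(131) = 131 − 1 = 130 = 2 · 5 · 13.
g is a primitive root iff g^(130/q) ≢ 1 (mod 131) for each prime q ∈ {2, 5, 13}.
g = 2: 2^65 ≡ 130; 2^26 ≡ 53; 2^10 ≡ 107 — none is 1, so 2 is a primitive root.
The smallest primitive root modulo 131 is 2.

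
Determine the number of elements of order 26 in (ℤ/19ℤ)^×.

φ(19) = 19 − 1 = 18 = 2 · 3^2.
In a cyclic group of order 18, there are φ(d) elements of order d for each divisor d of 18, and zero for non-divisors.
Here 18 is not a multiple of 26, so there are no elements of order 26.

0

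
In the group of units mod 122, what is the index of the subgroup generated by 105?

1

By Lagrange's theorem, ord_122(105) divides φ(122) = φ(2)·φ(61) = 1·60 = 60 = 2^2 · 3 · 5.
Divisors of 60: 1, 2, 3, 4, 5, 6, 10, 12, 15, 20, 30, 60.
Test each divisor d:
105^1 ≡ 105 (mod 122)
105^2 ≡ 45 (mod 122)
105^3 ≡ 89 (mod 122)
105^4 ≡ 73 (mod 122)
105^5 ≡ 101 (mod 122)
105^6 ≡ 113 (mod 122)
105^10 ≡ 75 (mod 122)
105^12 ≡ 81 (mod 122)
105^15 ≡ 11 (mod 122)
105^20 ≡ 13 (mod 122)
105^30 ≡ 121 (mod 122)
105^60 ≡ 1 (mod 122) ✓
The order of 105 is 60, so the subgroup it generates has 60 elements.
The index is φ(122) / ord(105) = 60 / 60 = 1.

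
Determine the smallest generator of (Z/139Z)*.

φ(139) = 139 − 1 = 138 = 2 · 3 · 23.
g is a primitive root iff g^(138/q) ≢ 1 (mod 139) for each prime q ∈ {2, 3, 23}.
g = 2: 2^69 ≡ 138; 2^46 ≡ 96; 2^6 ≡ 64 — none is 1, so 2 is a primitive root.
The smallest primitive root modulo 139 is 2.

2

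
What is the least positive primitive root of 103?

φ(103) = 103 − 1 = 102 = 2 · 3 · 17.
g is a primitive root iff g^(102/q) ≢ 1 (mod 103) for each prime q ∈ {2, 3, 17}.
g = 2: 2^51 ≡ 1 — hits 1, so not a primitive root.
g = 3: 3^51 ≡ 102; 3^34 ≡ 1 — hits 1, so not a primitive root.
g = 4: 4^51 ≡ 1 — hits 1, so not a primitive root.
g = 5: 5^51 ≡ 102; 5^34 ≡ 56; 5^6 ≡ 72 — none is 1, so 5 is a primitive root.
So 5 is the smallest generator of (Z/103Z)^×.

5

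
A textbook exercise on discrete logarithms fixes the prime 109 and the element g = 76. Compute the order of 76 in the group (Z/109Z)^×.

4

By Lagrange's theorem, ord_109(76) divides φ(109) = 109 − 1 = 108 = 2^2 · 3^3.
Divisors of 108: 1, 2, 3, 4, 6, 9, 12, 18, 27, 36, 54, 108.
Compute 76^d (mod 109) for the divisors d until we hit 1:
76^1 ≡ 76 (mod 109)
76^2 ≡ 108 (mod 109)
76^3 ≡ 33 (mod 109)
76^4 ≡ 1 (mod 109) ✓
The smallest such exponent is 4, so the order of 76 is 4.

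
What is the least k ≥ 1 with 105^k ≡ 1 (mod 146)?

By Lagrange's theorem, ord_146(105) divides φ(146) = φ(2)·φ(73) = 1·72 = 72 = 2^3 · 3^2.
Divisors of 72: 1, 2, 3, 4, 6, 8, 9, 12, 18, 24, 36, 72.
Test each divisor d:
105^1 ≡ 105 (mod 146)
105^2 ≡ 75 (mod 146)
105^3 ≡ 137 (mod 146)
105^4 ≡ 77 (mod 146)
105^6 ≡ 81 (mod 146)
105^8 ≡ 89 (mod 146)
105^9 ≡ 1 (mod 146) ✓
So ord_146(105) = 9.

9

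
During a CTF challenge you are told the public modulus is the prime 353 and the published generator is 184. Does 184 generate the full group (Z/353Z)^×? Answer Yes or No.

φ(353) = 353 − 1 = 352 = 2^5 · 11.
Test 184^(352/q) mod 353 for each prime factor q of 352:
184^176 ≡ 1 (mod 353)  [q = 2: ≡ 1 ✗]
184^32 ≡ 131 (mod 353)  [q = 11: ≢ 1 ✓]
The check at q = 2 fails, so 184 generates a proper subgroup.

No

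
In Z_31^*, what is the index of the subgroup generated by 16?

The order of 16 must divide φ(31) = 31 − 1 = 30 = 2 · 3 · 5.
Divisors of 30: 1, 2, 3, 5, 6, 10, 15, 30.
Test each divisor d:
16^1 ≡ 16 (mod 31)
16^2 ≡ 8 (mod 31)
16^3 ≡ 4 (mod 31)
16^5 ≡ 1 (mod 31) ✓
So ord_31(16) = 5, hence |⟨16⟩| = 5.
Index = |(Z/31Z)^×| / |⟨16⟩| = 30 / 5 = 6.

6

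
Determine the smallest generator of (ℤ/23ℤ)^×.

5

φ(23) = 23 − 1 = 22 = 2 · 11.
Test candidates g = 2, 3, … against the prime factors q ∈ {2, 11} of φ(23): g is a generator iff g^(22/q) ≢ 1 for every such q.
g = 2: 2^11 ≡ 1 — hits 1, so not a primitive root.
g = 3: 3^11 ≡ 1 — hits 1, so not a primitive root.
g = 4: 4^11 ≡ 1 — hits 1, so not a primitive root.
g = 5: 5^11 ≡ 22; 5^2 ≡ 2 — none is 1, so 5 is a primitive root.
The smallest primitive root modulo 23 is 5.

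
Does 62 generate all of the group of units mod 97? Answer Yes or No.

φ(97) = 97 − 1 = 96 = 2^5 · 3.
An element g generates (Z/97Z)^× iff g^(96/q) ≢ 1 (mod 97) for each prime q ∈ {2, 3}.
62^48 ≡ 1 (mod 97)  [q = 2: ≡ 1 ✗]
62^32 ≡ 61 (mod 97)  [q = 3: ≢ 1 ✓]
The check at q = 2 fails, so 62 generates a proper subgroup.

No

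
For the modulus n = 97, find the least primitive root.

φ(97) = 97 − 1 = 96 = 2^5 · 3.
Test candidates g = 2, 3, … against the prime factors q ∈ {2, 3} of φ(97): g is a generator iff g^(96/q) ≢ 1 for every such q.
g = 2: 2^48 ≡ 1 — hits 1, so not a primitive root.
g = 3: 3^48 ≡ 1 — hits 1, so not a primitive root.
g = 4: 4^48 ≡ 1 — hits 1, so not a primitive root.
g = 5: 5^48 ≡ 96; 5^32 ≡ 35 — none is 1, so 5 is a primitive root.
So 5 is the smallest generator of (Z/97Z)^×.

5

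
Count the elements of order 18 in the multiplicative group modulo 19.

6

φ(19) = 19 − 1 = 18 = 2 · 3^2.
Since (Z/19Z)^× is cyclic of order 18, the number of elements of order d is φ(d) when d | 18 and 0 otherwise.
18 = 2 · 3^2 divides 18, and φ(18) = 6.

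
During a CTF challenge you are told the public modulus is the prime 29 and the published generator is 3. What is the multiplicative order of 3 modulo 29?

28

The order of 3 must divide φ(29) = 29 − 1 = 28 = 2^2 · 7.
Divisors of 28: 1, 2, 4, 7, 14, 28.
Compute 3^d (mod 29) for the divisors d until we hit 1:
3^1 ≡ 3 (mod 29)
3^2 ≡ 9 (mod 29)
3^4 ≡ 23 (mod 29)
3^7 ≡ 12 (mod 29)
3^14 ≡ 28 (mod 29)
3^28 ≡ 1 (mod 29) ✓
The smallest such exponent is 28, so the order of 3 is 28.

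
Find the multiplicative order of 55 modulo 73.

9

By Lagrange's theorem, ord_73(55) divides φ(73) = 73 − 1 = 72 = 2^3 · 3^2.
Divisors of 72: 1, 2, 3, 4, 6, 8, 9, 12, 18, 24, 36, 72.
Evaluate successive powers at the divisors of 72:
55^1 ≡ 55 (mod 73)
55^2 ≡ 32 (mod 73)
55^3 ≡ 8 (mod 73)
55^4 ≡ 2 (mod 73)
55^6 ≡ 64 (mod 73)
55^8 ≡ 4 (mod 73)
55^9 ≡ 1 (mod 73) ✓
Therefore the multiplicative order of 55 modulo 73 is 9.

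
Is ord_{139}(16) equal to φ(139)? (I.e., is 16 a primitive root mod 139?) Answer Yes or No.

No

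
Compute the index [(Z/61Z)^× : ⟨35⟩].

ord(35) | φ(61) = 61 − 1 = 60 = 2^2 · 3 · 5.
Divisors of 60: 1, 2, 3, 4, 5, 6, 10, 12, 15, 20, 30, 60.
Test each divisor d:
35^1 ≡ 35 (mod 61)
35^2 ≡ 5 (mod 61)
35^3 ≡ 53 (mod 61)
35^4 ≡ 25 (mod 61)
35^5 ≡ 21 (mod 61)
35^6 ≡ 3 (mod 61)
35^10 ≡ 14 (mod 61)
35^12 ≡ 9 (mod 61)
35^15 ≡ 50 (mod 61)
35^20 ≡ 13 (mod 61)
35^30 ≡ 60 (mod 61)
35^60 ≡ 1 (mod 61) ✓
Thus |⟨35⟩| = ord(35) = 60.
Index = |(Z/61Z)^×| / |⟨35⟩| = 60 / 60 = 1.

1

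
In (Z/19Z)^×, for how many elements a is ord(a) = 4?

0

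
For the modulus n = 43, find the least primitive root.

3

φ(43) = 43 − 1 = 42 = 2 · 3 · 7.
Test candidates g = 2, 3, … against the prime factors q ∈ {2, 3, 7} of φ(43): g is a generator iff g^(42/q) ≢ 1 for every such q.
g = 2: 2^21 ≡ 42; 2^14 ≡ 1 — hits 1, so not a primitive root.
g = 3: 3^21 ≡ 42; 3^14 ≡ 36; 3^6 ≡ 41 — none is 1, so 3 is a primitive root.
Hence the least primitive root of 43 is 3.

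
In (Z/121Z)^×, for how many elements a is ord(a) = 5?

4

φ(121) = φ(11^2) = 11·(11−1) = 110 = 2 · 5 · 11.
Since (Z/121Z)^× is cyclic of order 110, the number of elements of order d is φ(d) when d | 110 and 0 otherwise.
5 | 110, and φ(5) = 5 − 1 = 4.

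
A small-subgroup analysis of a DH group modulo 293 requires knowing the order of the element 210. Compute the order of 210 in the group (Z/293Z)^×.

By Lagrange's theorem, ord_293(210) divides φ(293) = 293 − 1 = 292 = 2^2 · 73.
Divisors of 292: 1, 2, 4, 73, 146, 292.
Evaluate successive powers at the divisors of 292:
210^1 ≡ 210 (mod 293)
210^2 ≡ 150 (mod 293)
210^4 ≡ 232 (mod 293)
210^73 ≡ 1 (mod 293) ✓
So ord_293(210) = 73.

73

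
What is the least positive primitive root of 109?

6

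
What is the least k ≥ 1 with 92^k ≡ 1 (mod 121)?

55

The order of 92 must divide φ(121) = φ(11^2) = 11·(11−1) = 110 = 2 · 5 · 11.
Divisors of 110: 1, 2, 5, 10, 11, 22, 55, 110.
Test each divisor d:
92^1 ≡ 92 (mod 121)
92^2 ≡ 115 (mod 121)
92^5 ≡ 45 (mod 121)
92^10 ≡ 89 (mod 121)
92^11 ≡ 81 (mod 121)
92^22 ≡ 27 (mod 121)
92^55 ≡ 1 (mod 121) ✓
Hence ord(92) = 55.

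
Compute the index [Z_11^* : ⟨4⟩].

The order of 4 must divide φ(11) = 11 − 1 = 10 = 2 · 5.
Divisors of 10: 1, 2, 5, 10.
Evaluate successive powers at the divisors of 10:
4^1 ≡ 4
4^2 ≡ 5
4^5 ≡ 1
The order of 4 is 5, so the subgroup it generates has 5 elements.
[(Z/11Z)^× : ⟨4⟩] = 10/5 = 2.

2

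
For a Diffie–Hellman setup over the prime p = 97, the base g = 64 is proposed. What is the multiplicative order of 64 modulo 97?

By Lagrange's theorem, ord_97(64) divides φ(97) = 97 − 1 = 96 = 2^5 · 3.
Divisors of 96: 1, 2, 3, 4, 6, 8, 12, 16, 24, 32, 48, 96.
Test each divisor d:
64^1 ≡ 64 (mod 97)
64^2 ≡ 22 (mod 97)
64^3 ≡ 50 (mod 97)
64^4 ≡ 96 (mod 97)
64^6 ≡ 75 (mod 97)
64^8 ≡ 1 (mod 97) ✓
Therefore the multiplicative order of 64 modulo 97 is 8.

8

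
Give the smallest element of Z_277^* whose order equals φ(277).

5

φ(277) = 277 − 1 = 276 = 2^2 · 3 · 23.
g is a primitive root iff g^(276/q) ≢ 1 (mod 277) for each prime q ∈ {2, 3, 23}.
g = 2: 2^138 ≡ 276; 2^92 ≡ 1 — hits 1, so not a primitive root.
g = 3: 3^138 ≡ 1 — hits 1, so not a primitive root.
g = 4: 4^138 ≡ 1 — hits 1, so not a primitive root.
g = 5: 5^138 ≡ 276; 5^92 ≡ 116; 5^12 ≡ 27 — none is 1, so 5 is a primitive root.
So 5 is the smallest generator of (Z/277Z)^×.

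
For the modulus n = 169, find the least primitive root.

φ(169) = φ(13^2) = 13·(13−1) = 156 = 2^2 · 3 · 13.
g is a primitive root iff g^(156/q) ≢ 1 (mod 169) for each prime q ∈ {2, 3, 13}.
g = 2: 2^78 ≡ 168; 2^52 ≡ 146; 2^12 ≡ 40 — none is 1, so 2 is a primitive root.
The smallest primitive root modulo 169 is 2.

2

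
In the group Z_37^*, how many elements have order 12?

4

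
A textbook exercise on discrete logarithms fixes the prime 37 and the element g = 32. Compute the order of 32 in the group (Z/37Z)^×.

36

ord(32) | φ(37) = 37 − 1 = 36 = 2^2 · 3^2.
Divisors of 36: 1, 2, 3, 4, 6, 9, 12, 18, 36.
Test each divisor d:
32^1 ≡ 32 (mod 37)
32^2 ≡ 25 (mod 37)
32^3 ≡ 23 (mod 37)
32^4 ≡ 33 (mod 37)
32^6 ≡ 11 (mod 37)
32^9 ≡ 31 (mod 37)
32^12 ≡ 10 (mod 37)
32^18 ≡ 36 (mod 37)
32^36 ≡ 1 (mod 37) ✓
So ord_37(32) = 36.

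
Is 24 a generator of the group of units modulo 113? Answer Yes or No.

Yes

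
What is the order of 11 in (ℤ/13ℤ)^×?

12

Since 11 ∈ (Z/13Z)^×, its order divides φ(13) = 13 − 1 = 12 = 2^2 · 3.
Divisors of 12: 1, 2, 3, 4, 6, 12.
Compute 11^d (mod 13) for the divisors d until we hit 1:
11^1 ≡ 11
11^2 ≡ 4
11^3 ≡ 5
11^4 ≡ 3
11^6 ≡ 12
11^12 ≡ 1
Therefore the multiplicative order of 11 modulo 13 is 12.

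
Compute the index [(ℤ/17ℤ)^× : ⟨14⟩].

1

By Lagrange's theorem, ord_17(14) divides φ(17) = 17 − 1 = 16 = 2^4.
Divisors of 16: 1, 2, 4, 8, 16.
Test each divisor d:
14^1 ≡ 14 (mod 17)
14^2 ≡ 9 (mod 17)
14^4 ≡ 13 (mod 17)
14^8 ≡ 16 (mod 17)
14^16 ≡ 1 (mod 17) ✓
So ord_17(14) = 16, hence |⟨14⟩| = 16.
Index = |(Z/17Z)^×| / |⟨14⟩| = 16 / 16 = 1.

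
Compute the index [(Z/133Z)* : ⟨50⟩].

ord(50) | φ(133) = φ(7·19) = (7−1)·(19−1) = 6·18 = 108 = 2^2 · 3^3.
Divisors of 108: 1, 2, 3, 4, 6, 9, 12, 18, 27, 36, 54, 108.
Evaluate successive powers at the divisors of 108:
50^1 ≡ 50
50^2 ≡ 106
50^3 ≡ 113
50^4 ≡ 64
50^6 ≡ 1
Thus |⟨50⟩| = ord(50) = 6.
[(Z/133Z)^× : ⟨50⟩] = 108/6 = 18.

18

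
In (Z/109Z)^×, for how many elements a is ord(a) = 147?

0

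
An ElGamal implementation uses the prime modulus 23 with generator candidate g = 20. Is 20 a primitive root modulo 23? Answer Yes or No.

φ(23) = 23 − 1 = 22 = 2 · 11.
It suffices to check that the order of 20 is not a proper divisor of 22: compute 20^(22/q) for q ∈ {2, 11}.
20^11 ≡ 22 (mod 23)  [q = 2: ≢ 1 ✓]
20^2 ≡ 9 (mod 23)  [q = 11: ≢ 1 ✓]
All checks pass, so 20 has order 22 and is a primitive root modulo 23.

Yes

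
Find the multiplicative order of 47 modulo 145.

28

By Lagrange's theorem, ord_145(47) divides φ(145) = φ(5·29) = (5−1)·(29−1) = 4·28 = 112 = 2^4 · 7.
Divisors of 112: 1, 2, 4, 7, 8, 14, 16, 28, 56, 112.
Compute 47^d (mod 145) for the divisors d until we hit 1:
47^1 ≡ 47
47^2 ≡ 34
47^4 ≡ 141
47^7 ≡ 133
47^8 ≡ 16
47^14 ≡ 144
47^16 ≡ 111
47^28 ≡ 1
Hence ord(47) = 28.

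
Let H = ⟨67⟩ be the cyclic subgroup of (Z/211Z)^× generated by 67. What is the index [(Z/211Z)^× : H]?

15

ord(67) | φ(211) = 211 − 1 = 210 = 2 · 3 · 5 · 7.
Divisors of 210: 1, 2, 3, 5, 6, 7, 10, 14, 15, 21, 30, 35, 42, 70, 105, 210.
Evaluate successive powers at the divisors of 210:
67^1 ≡ 67
67^2 ≡ 58
67^3 ≡ 88
67^5 ≡ 40
67^6 ≡ 148
67^7 ≡ 210
67^10 ≡ 123
67^14 ≡ 1
The order of 67 is 14, so the subgroup it generates has 14 elements.
Index = |(Z/211Z)^×| / |⟨67⟩| = 210 / 14 = 15.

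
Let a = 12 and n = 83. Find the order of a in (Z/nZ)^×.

41

ord(12) | φ(83) = 83 − 1 = 82 = 2 · 41.
Divisors of 82: 1, 2, 41, 82.
Compute 12^d (mod 83) for the divisors d until we hit 1:
12^1 ≡ 12 (mod 83)
12^2 ≡ 61 (mod 83)
12^41 ≡ 1 (mod 83) ✓
Hence ord(12) = 41.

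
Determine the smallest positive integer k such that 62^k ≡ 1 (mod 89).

88

The order of 62 must divide φ(89) = 89 − 1 = 88 = 2^3 · 11.
Divisors of 88: 1, 2, 4, 8, 11, 22, 44, 88.
Test each divisor d:
62^1 ≡ 62 (mod 89)
62^2 ≡ 17 (mod 89)
62^4 ≡ 22 (mod 89)
62^8 ≡ 39 (mod 89)
62^11 ≡ 77 (mod 89)
62^22 ≡ 55 (mod 89)
62^44 ≡ 88 (mod 89)
62^88 ≡ 1 (mod 89) ✓
The smallest such exponent is 88, so the order of 62 is 88.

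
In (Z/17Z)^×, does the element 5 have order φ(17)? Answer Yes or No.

Yes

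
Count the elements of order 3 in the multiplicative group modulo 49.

2

φ(49) = φ(7^2) = 7·(7−1) = 42 = 2 · 3 · 7.
Since (Z/49Z)^× is cyclic of order 42, the number of elements of order d is φ(d) when d | 42 and 0 otherwise.
3 | 42, and φ(3) = 3 − 1 = 2.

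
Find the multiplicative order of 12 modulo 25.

ord(12) | φ(25) = φ(5^2) = 5·(5−1) = 20 = 2^2 · 5.
Divisors of 20: 1, 2, 4, 5, 10, 20.
Evaluate successive powers at the divisors of 20:
12^1 ≡ 12 (mod 25)
12^2 ≡ 19 (mod 25)
12^4 ≡ 11 (mod 25)
12^5 ≡ 7 (mod 25)
12^10 ≡ 24 (mod 25)
12^20 ≡ 1 (mod 25) ✓
Hence ord(12) = 20.

20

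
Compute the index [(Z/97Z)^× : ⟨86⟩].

ord(86) | φ(97) = 97 − 1 = 96 = 2^5 · 3.
Divisors of 96: 1, 2, 3, 4, 6, 8, 12, 16, 24, 32, 48, 96.
Compute 86^d (mod 97) for the divisors d until we hit 1:
86^1 ≡ 86 (mod 97)
86^2 ≡ 24 (mod 97)
86^3 ≡ 27 (mod 97)
86^4 ≡ 91 (mod 97)
86^6 ≡ 50 (mod 97)
86^8 ≡ 36 (mod 97)
86^12 ≡ 75 (mod 97)
86^16 ≡ 35 (mod 97)
86^24 ≡ 96 (mod 97)
86^32 ≡ 61 (mod 97)
86^48 ≡ 1 (mod 97) ✓
So ord_97(86) = 48, hence |⟨86⟩| = 48.
The index is φ(97) / ord(86) = 96 / 48 = 2.

2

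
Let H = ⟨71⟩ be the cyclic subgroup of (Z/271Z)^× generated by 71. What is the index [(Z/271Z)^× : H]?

1

Since 71 ∈ (Z/271Z)^×, its order divides φ(271) = 271 − 1 = 270 = 2 · 3^3 · 5.
Divisors of 270: 1, 2, 3, 5, 6, 9, 10, 15, 18, 27, 30, 45, 54, 90, 135, 270.
Test each divisor d:
71^1 ≡ 71 (mod 271)
71^2 ≡ 163 (mod 271)
71^3 ≡ 191 (mod 271)
71^5 ≡ 239 (mod 271)
71^6 ≡ 167 (mod 271)
71^9 ≡ 190 (mod 271)
71^10 ≡ 211 (mod 271)
71^15 ≡ 23 (mod 271)
71^18 ≡ 57 (mod 271)
71^27 ≡ 261 (mod 271)
71^30 ≡ 258 (mod 271)
71^45 ≡ 243 (mod 271)
71^54 ≡ 100 (mod 271)
71^90 ≡ 242 (mod 271)
71^135 ≡ 270 (mod 271)
71^270 ≡ 1 (mod 271) ✓
The order of 71 is 270, so the subgroup it generates has 270 elements.
[(Z/271Z)^× : ⟨71⟩] = 270/270 = 1.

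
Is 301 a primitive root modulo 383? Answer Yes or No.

No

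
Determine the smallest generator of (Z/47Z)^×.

φ(47) = 47 − 1 = 46 = 2 · 23.
Test candidates g = 2, 3, … against the prime factors q ∈ {2, 23} of φ(47): g is a generator iff g^(46/q) ≢ 1 for every such q.
g = 2: 2^23 ≡ 1 — hits 1, so not a primitive root.
g = 3: 3^23 ≡ 1 — hits 1, so not a primitive root.
g = 4: 4^23 ≡ 1 — hits 1, so not a primitive root.
g = 5: 5^23 ≡ 46; 5^2 ≡ 25 — none is 1, so 5 is a primitive root.
The smallest primitive root modulo 47 is 5.

5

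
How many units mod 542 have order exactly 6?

2

φ(542) = φ(2)·φ(271) = 1·270 = 270 = 2 · 3^3 · 5.
(Z/542Z)^× is cyclic (|G| = 270); a cyclic group of order m has exactly φ(d) elements of each order d | m, and none otherwise.
6 = 2 · 3 divides 270, and φ(6) = 2.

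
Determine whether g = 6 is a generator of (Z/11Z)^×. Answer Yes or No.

φ(11) = 11 − 1 = 10 = 2 · 5.
6 is a primitive root mod 11 iff 6^(φ(11)/q) ≢ 1 for every prime q | φ(11), i.e. q ∈ {2, 5}.
6^5 ≡ 10 (mod 11)  [q = 2: ≢ 1 ✓]
6^2 ≡ 3 (mod 11)  [q = 5: ≢ 1 ✓]
All checks pass, so 6 has order 10 and is a primitive root modulo 11.

Yes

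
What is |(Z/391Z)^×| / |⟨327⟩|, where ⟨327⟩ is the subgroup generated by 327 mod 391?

The order of 327 must divide φ(391) = φ(17·23) = (17−1)·(23−1) = 16·22 = 352 = 2^5 · 11.
Divisors of 352: 1, 2, 4, 8, 11, 16, 22, 32, 44, 88, 176, 352.
Compute 327^d (mod 391) for the divisors d until we hit 1:
327^1 ≡ 327
327^2 ≡ 186
327^4 ≡ 188
327^8 ≡ 154
327^11 ≡ 183
327^16 ≡ 256
327^22 ≡ 254
327^32 ≡ 239
327^44 ≡ 1
Thus |⟨327⟩| = ord(327) = 44.
The index is φ(391) / ord(327) = 352 / 44 = 8.

8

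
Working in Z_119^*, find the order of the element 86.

ord(86) | φ(119) = φ(7·17) = (7−1)·(17−1) = 6·16 = 96 = 2^5 · 3.
Divisors of 96: 1, 2, 3, 4, 6, 8, 12, 16, 24, 32, 48, 96.
Evaluate successive powers at the divisors of 96:
86^1 ≡ 86 (mod 119)
86^2 ≡ 18 (mod 119)
86^3 ≡ 1 (mod 119) ✓
Therefore the multiplicative order of 86 modulo 119 is 3.

3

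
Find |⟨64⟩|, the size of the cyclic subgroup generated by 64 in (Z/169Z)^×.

ord(64) | φ(169) = φ(13^2) = 13·(13−1) = 156 = 2^2 · 3 · 13.
Divisors of 156: 1, 2, 3, 4, 6, 12, 13, 26, 39, 52, 78, 156.
Compute 64^d (mod 169) for the divisors d until we hit 1:
64^1 ≡ 64 (mod 169)
64^2 ≡ 40 (mod 169)
64^3 ≡ 25 (mod 169)
64^4 ≡ 79 (mod 169)
64^6 ≡ 118 (mod 169)
64^12 ≡ 66 (mod 169)
64^13 ≡ 168 (mod 169)
64^26 ≡ 1 (mod 169) ✓
So ord_169(64) = 26.

26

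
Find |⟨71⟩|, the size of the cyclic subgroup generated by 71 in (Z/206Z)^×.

102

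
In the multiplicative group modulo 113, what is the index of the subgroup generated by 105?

4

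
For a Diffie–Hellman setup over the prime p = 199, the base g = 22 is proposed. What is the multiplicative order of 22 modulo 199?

198

By Lagrange's theorem, ord_199(22) divides φ(199) = 199 − 1 = 198 = 2 · 3^2 · 11.
Divisors of 198: 1, 2, 3, 6, 9, 11, 18, 22, 33, 66, 99, 198.
Check 22^d mod 199 for each divisor in increasing order:
22^1 ≡ 22 (mod 199)
22^2 ≡ 86 (mod 199)
22^3 ≡ 101 (mod 199)
22^6 ≡ 52 (mod 199)
22^9 ≡ 78 (mod 199)
22^11 ≡ 141 (mod 199)
22^18 ≡ 114 (mod 199)
22^22 ≡ 180 (mod 199)
22^33 ≡ 107 (mod 199)
22^66 ≡ 106 (mod 199)
22^99 ≡ 198 (mod 199)
22^198 ≡ 1 (mod 199) ✓
The smallest such exponent is 198, so the order of 22 is 198.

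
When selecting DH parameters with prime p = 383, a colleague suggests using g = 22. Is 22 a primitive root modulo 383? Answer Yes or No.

Yes

φ(383) = 383 − 1 = 382 = 2 · 191.
An element g generates (Z/383Z)^× iff g^(382/q) ≢ 1 (mod 383) for each prime q ∈ {2, 191}.
22^191 ≡ 382 (mod 383)  [q = 2: ≢ 1 ✓]
22^2 ≡ 101 (mod 383)  [q = 191: ≢ 1 ✓]
None equal 1, so ord_383(22) = 382: 22 is a primitive root.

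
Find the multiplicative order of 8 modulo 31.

ord(8) | φ(31) = 31 − 1 = 30 = 2 · 3 · 5.
Divisors of 30: 1, 2, 3, 5, 6, 10, 15, 30.
Test each divisor d:
8^1 ≡ 8 (mod 31)
8^2 ≡ 2 (mod 31)
8^3 ≡ 16 (mod 31)
8^5 ≡ 1 (mod 31) ✓
Hence ord(8) = 5.

5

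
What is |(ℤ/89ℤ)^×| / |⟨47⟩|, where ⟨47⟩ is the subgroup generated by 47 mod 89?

2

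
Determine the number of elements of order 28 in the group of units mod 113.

φ(113) = 113 − 1 = 112 = 2^4 · 7.
(Z/113Z)^× is cyclic (|G| = 112); a cyclic group of order m has exactly φ(d) elements of each order d | m, and none otherwise.
28 = 2^2 · 7 divides 112, and φ(28) = 12.

12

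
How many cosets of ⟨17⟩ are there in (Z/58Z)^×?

7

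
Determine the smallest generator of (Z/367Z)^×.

φ(367) = 367 − 1 = 366 = 2 · 3 · 61.
g is a primitive root iff g^(366/q) ≢ 1 (mod 367) for each prime q ∈ {2, 3, 61}.
g = 2: 2^183 ≡ 1 — hits 1, so not a primitive root.
g = 3: 3^183 ≡ 366; 3^122 ≡ 1 — hits 1, so not a primitive root.
g = 4: 4^183 ≡ 1 — hits 1, so not a primitive root.
g = 5: 5^183 ≡ 366; 5^122 ≡ 1 — hits 1, so not a primitive root.
g = 6: 6^183 ≡ 366; 6^122 ≡ 283; 6^6 ≡ 47 — none is 1, so 6 is a primitive root.
The smallest primitive root modulo 367 is 6.

6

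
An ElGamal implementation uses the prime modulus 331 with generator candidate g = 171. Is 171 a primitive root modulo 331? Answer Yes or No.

φ(331) = 331 − 1 = 330 = 2 · 3 · 5 · 11.
An element g generates (Z/331Z)^× iff g^(330/q) ≢ 1 (mod 331) for each prime q ∈ {2, 3, 5, 11}.
171^165 ≡ 1 (mod 331)  [q = 2: ≡ 1 ✗]
171^110 ≡ 299 (mod 331)  [q = 3: ≢ 1 ✓]
171^66 ≡ 64 (mod 331)  [q = 5: ≢ 1 ✓]
171^30 ≡ 180 (mod 331)  [q = 11: ≢ 1 ✓]
The check at q = 2 fails, so 171 generates a proper subgroup.

No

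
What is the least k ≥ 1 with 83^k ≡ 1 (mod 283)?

141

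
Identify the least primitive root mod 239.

φ(239) = 239 − 1 = 238 = 2 · 7 · 17.
Test candidates g = 2, 3, … against the prime factors q ∈ {2, 7, 17} of φ(239): g is a generator iff g^(238/q) ≢ 1 for every such q.
g = 2: 2^119 ≡ 1 — hits 1, so not a primitive root.
g = 3: 3^119 ≡ 1 — hits 1, so not a primitive root.
g = 4: 4^119 ≡ 1 — hits 1, so not a primitive root.
g = 5: 5^119 ≡ 1 — hits 1, so not a primitive root.
g = 6: 6^119 ≡ 1 — hits 1, so not a primitive root.
g = 7: 7^119 ≡ 238; 7^34 ≡ 24; 7^14 ≡ 211 — none is 1, so 7 is a primitive root.
So 7 is the smallest generator of (Z/239Z)^×.

7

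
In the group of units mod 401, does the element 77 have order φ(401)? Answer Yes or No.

No

φ(401) = 401 − 1 = 400 = 2^4 · 5^2.
Test 77^(400/q) mod 401 for each prime factor q of 400:
77^200 ≡ 1 (mod 401)  [q = 2: ≡ 1 ✗]
77^80 ≡ 72 (mod 401)  [q = 5: ≢ 1 ✓]
The check at q = 2 fails, so 77 generates a proper subgroup.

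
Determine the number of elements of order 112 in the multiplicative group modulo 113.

48

φ(113) = 113 − 1 = 112 = 2^4 · 7.
Since (Z/113Z)^× is cyclic of order 112, the number of elements of order d is φ(d) when d | 112 and 0 otherwise.
112 = 2^4 · 7 divides 112, and φ(112) = 48.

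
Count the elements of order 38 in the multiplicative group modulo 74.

0

φ(74) = φ(2)·φ(37) = 1·36 = 36 = 2^2 · 3^2.
In a cyclic group of order 36, there are φ(d) elements of order d for each divisor d of 36, and zero for non-divisors.
38 does not divide 36, so no element of (Z/74Z)^× has order 38.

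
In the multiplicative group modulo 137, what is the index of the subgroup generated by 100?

ord(100) | φ(137) = 137 − 1 = 136 = 2^3 · 17.
Divisors of 136: 1, 2, 4, 8, 17, 34, 68, 136.
Evaluate successive powers at the divisors of 136:
100^1 ≡ 100
100^2 ≡ 136
100^4 ≡ 1
Thus |⟨100⟩| = ord(100) = 4.
Index = |(Z/137Z)^×| / |⟨100⟩| = 136 / 4 = 34.

34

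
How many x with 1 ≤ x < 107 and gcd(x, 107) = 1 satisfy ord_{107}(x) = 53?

φ(107) = 107 − 1 = 106 = 2 · 53.
Since (Z/107Z)^× is cyclic of order 106, the number of elements of order d is φ(d) when d | 106 and 0 otherwise.
53 | 106, and φ(53) = 53 − 1 = 52.

52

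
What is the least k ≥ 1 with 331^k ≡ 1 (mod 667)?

By Lagrange's theorem, ord_667(331) divides φ(667) = φ(23·29) = (23−1)·(29−1) = 22·28 = 616 = 2^3 · 7 · 11.
Divisors of 616: 1, 2, 4, 7, 8, 11, 14, 22, 28, 44, 56, 77, 88, 154, 308, 616.
Test each divisor d:
331^1 ≡ 331 (mod 667)
331^2 ≡ 173 (mod 667)
331^4 ≡ 581 (mod 667)
331^7 ≡ 510 (mod 667)
331^8 ≡ 59 (mod 667)
331^11 ≡ 162 (mod 667)
331^14 ≡ 637 (mod 667)
331^22 ≡ 231 (mod 667)
331^28 ≡ 233 (mod 667)
331^44 ≡ 1 (mod 667) ✓
Therefore the multiplicative order of 331 modulo 667 is 44.

44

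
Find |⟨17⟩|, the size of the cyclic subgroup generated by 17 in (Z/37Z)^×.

36

Since 17 ∈ (Z/37Z)^×, its order divides φ(37) = 37 − 1 = 36 = 2^2 · 3^2.
Divisors of 36: 1, 2, 3, 4, 6, 9, 12, 18, 36.
Test each divisor d:
17^1 ≡ 17 (mod 37)
17^2 ≡ 30 (mod 37)
17^3 ≡ 29 (mod 37)
17^4 ≡ 12 (mod 37)
17^6 ≡ 27 (mod 37)
17^9 ≡ 6 (mod 37)
17^12 ≡ 26 (mod 37)
17^18 ≡ 36 (mod 37)
17^36 ≡ 1 (mod 37) ✓
So ord_37(17) = 36.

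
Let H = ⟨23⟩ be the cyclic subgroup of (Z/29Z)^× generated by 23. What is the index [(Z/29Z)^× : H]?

The order of 23 must divide φ(29) = 29 − 1 = 28 = 2^2 · 7.
Divisors of 28: 1, 2, 4, 7, 14, 28.
Compute 23^d (mod 29) for the divisors d until we hit 1:
23^1 ≡ 23 (mod 29)
23^2 ≡ 7 (mod 29)
23^4 ≡ 20 (mod 29)
23^7 ≡ 1 (mod 29) ✓
The order of 23 is 7, so the subgroup it generates has 7 elements.
Index = |(Z/29Z)^×| / |⟨23⟩| = 28 / 7 = 4.

4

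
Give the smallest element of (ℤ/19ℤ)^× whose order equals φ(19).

2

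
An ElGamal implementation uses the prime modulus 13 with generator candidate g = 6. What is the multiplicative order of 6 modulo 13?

Since 6 ∈ (Z/13Z)^×, its order divides φ(13) = 13 − 1 = 12 = 2^2 · 3.
Divisors of 12: 1, 2, 3, 4, 6, 12.
Check 6^d mod 13 for each divisor in increasing order:
6^1 ≡ 6 (mod 13)
6^2 ≡ 10 (mod 13)
6^3 ≡ 8 (mod 13)
6^4 ≡ 9 (mod 13)
6^6 ≡ 12 (mod 13)
6^12 ≡ 1 (mod 13) ✓
The smallest such exponent is 12, so the order of 6 is 12.

12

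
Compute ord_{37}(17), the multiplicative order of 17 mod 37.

36

By Lagrange's theorem, ord_37(17) divides φ(37) = 37 − 1 = 36 = 2^2 · 3^2.
Divisors of 36: 1, 2, 3, 4, 6, 9, 12, 18, 36.
Test each divisor d:
17^1 ≡ 17
17^2 ≡ 30
17^3 ≡ 29
17^4 ≡ 12
17^6 ≡ 27
17^9 ≡ 6
17^12 ≡ 26
17^18 ≡ 36
17^36 ≡ 1
The smallest such exponent is 36, so the order of 17 is 36.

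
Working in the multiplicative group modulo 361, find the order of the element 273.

57

By Lagrange's theorem, ord_361(273) divides φ(361) = φ(19^2) = 19·(19−1) = 342 = 2 · 3^2 · 19.
Divisors of 342: 1, 2, 3, 6, 9, 18, 19, 38, 57, 114, 171, 342.
Test each divisor d:
273^1 ≡ 273 (mod 361)
273^2 ≡ 163 (mod 361)
273^3 ≡ 96 (mod 361)
273^6 ≡ 191 (mod 361)
273^9 ≡ 286 (mod 361)
273^18 ≡ 210 (mod 361)
273^19 ≡ 292 (mod 361)
273^38 ≡ 68 (mod 361)
273^57 ≡ 1 (mod 361) ✓
So ord_361(273) = 57.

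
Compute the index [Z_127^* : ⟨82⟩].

2

ord(82) | φ(127) = 127 − 1 = 126 = 2 · 3^2 · 7.
Divisors of 126: 1, 2, 3, 6, 7, 9, 14, 18, 21, 42, 63, 126.
Evaluate successive powers at the divisors of 126:
82^1 ≡ 82 (mod 127)
82^2 ≡ 120 (mod 127)
82^3 ≡ 61 (mod 127)
82^6 ≡ 38 (mod 127)
82^7 ≡ 68 (mod 127)
82^9 ≡ 32 (mod 127)
82^14 ≡ 52 (mod 127)
82^18 ≡ 8 (mod 127)
82^21 ≡ 107 (mod 127)
82^42 ≡ 19 (mod 127)
82^63 ≡ 1 (mod 127) ✓
Thus |⟨82⟩| = ord(82) = 63.
[(Z/127Z)^× : ⟨82⟩] = 126/63 = 2.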